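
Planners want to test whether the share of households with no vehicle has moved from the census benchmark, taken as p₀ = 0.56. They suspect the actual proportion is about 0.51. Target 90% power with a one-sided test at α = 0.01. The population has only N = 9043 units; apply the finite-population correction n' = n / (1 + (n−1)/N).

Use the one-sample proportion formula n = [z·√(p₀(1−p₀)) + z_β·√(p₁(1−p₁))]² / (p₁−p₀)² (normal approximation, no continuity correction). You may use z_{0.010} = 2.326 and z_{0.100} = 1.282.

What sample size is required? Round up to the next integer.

n = [z_α·√(p₀q₀) + z_β·√(p₁q₁)]² / (p₁ − p₀)²
  = [2.326·√(0.56·0.44) + 1.282·√(0.51·0.49)]² / (-0.05)²
  = [2.326·0.4964 + 1.282·0.4999]² / 0.0025
  = [1.7955]² / 0.0025
  = 1289.48
Finite-population correction (N = 9043): 1289.48 / (1 + (1289.48 − 1)/9043) = 1128.67.
Round up → n = 1129.

n = 1129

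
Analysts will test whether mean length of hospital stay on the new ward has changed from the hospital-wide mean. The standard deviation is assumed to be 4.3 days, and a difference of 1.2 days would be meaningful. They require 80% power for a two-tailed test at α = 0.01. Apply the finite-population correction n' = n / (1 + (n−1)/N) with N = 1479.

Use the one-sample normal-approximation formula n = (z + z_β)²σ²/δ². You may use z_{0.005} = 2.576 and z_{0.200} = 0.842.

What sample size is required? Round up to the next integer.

n = 137

n = (z_{α/2} + z_β)² · σ² / δ²
  = (2.576 + 0.842)² · 4.3² / 1.2²
  = 11.6827 · 18.49 / 1.44
  = 150.01
Finite-population correction (N = 1479): 150.01 / (1 + (150.01 − 1)/1479) = 136.28.
Round up → n = 137.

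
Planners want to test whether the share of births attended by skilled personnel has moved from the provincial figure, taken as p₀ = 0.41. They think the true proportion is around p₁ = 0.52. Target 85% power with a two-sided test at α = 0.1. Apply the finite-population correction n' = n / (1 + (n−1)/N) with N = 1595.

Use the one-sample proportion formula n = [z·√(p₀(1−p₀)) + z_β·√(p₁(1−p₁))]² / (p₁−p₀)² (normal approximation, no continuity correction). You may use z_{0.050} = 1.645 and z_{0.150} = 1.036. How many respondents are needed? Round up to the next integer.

n = [z_{α/2}·√(p₀q₀) + z_β·√(p₁q₁)]² / (p₁ − p₀)²
  = [1.645·√(0.41·0.59) + 1.036·√(0.52·0.48)]² / (0.11)²
  = [1.645·0.4918 + 1.036·0.4996]² / 0.0121
  = [1.3267]² / 0.0121
  = 145.45
Finite-population correction (N = 1595): 145.45 / (1 + (145.45 − 1)/1595) = 133.38.
Round up → n = 134.

n = 134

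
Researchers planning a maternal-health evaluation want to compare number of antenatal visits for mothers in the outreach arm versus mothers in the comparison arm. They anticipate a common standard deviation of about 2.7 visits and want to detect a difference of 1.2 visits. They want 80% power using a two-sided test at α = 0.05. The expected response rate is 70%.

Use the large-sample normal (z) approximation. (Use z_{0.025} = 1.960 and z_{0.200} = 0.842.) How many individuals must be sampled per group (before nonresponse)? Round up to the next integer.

n = 114 per group

n = (z_{α/2} + z_β)² · (σ₁² + σ₂²) / δ²
  = (1.960 + 0.842)² · (2·2.7² = 14.58) / 1.2²
  = 7.8512 · 14.58 / 1.44
  = 79.49
Adjust for 70% response: 79.49 / 0.70 = 113.56.
Round up → n = 114 per group.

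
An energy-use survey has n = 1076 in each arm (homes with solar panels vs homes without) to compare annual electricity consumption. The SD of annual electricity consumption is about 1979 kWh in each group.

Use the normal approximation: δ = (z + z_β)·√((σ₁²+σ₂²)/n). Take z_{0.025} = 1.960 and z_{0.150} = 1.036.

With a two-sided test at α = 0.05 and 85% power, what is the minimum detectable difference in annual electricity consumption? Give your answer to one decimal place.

Minimum detectable difference ≈ 255.6 kWh

δ = (z_{α/2} + z_β) · √((σ₁²+σ₂²)/n)
  = (1.960 + 1.036) · √(7832882/1076)
  = 2.996 · √7279.6
  = 2.996 · 85.3207
  = 255.6210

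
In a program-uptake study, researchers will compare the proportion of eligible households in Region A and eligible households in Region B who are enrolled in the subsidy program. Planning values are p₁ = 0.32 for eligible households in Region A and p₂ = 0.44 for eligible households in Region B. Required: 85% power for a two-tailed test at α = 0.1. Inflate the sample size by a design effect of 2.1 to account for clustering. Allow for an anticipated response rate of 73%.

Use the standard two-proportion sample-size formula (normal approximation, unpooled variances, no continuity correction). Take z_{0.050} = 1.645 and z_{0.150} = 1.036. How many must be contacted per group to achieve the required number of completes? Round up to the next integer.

n = 667 per group

n = (z_{α/2} + z_β)² · [p₁(1−p₁) + p₂(1−p₂)] / (p₁ − p₂)²
  = (1.645 + 1.036)² · (0.32·0.68 + 0.44·0.56) / (-0.12)²
  = (2.681)² · (0.2176 + 0.2464) / 0.0144
  = 7.1878 · 0.4640 / 0.0144
  = 231.61
Design effect: 2.1 × 231.61 = 486.37.
Adjust for 73% response: 486.37 / 0.73 = 666.26.
Round up → n = 667 per group.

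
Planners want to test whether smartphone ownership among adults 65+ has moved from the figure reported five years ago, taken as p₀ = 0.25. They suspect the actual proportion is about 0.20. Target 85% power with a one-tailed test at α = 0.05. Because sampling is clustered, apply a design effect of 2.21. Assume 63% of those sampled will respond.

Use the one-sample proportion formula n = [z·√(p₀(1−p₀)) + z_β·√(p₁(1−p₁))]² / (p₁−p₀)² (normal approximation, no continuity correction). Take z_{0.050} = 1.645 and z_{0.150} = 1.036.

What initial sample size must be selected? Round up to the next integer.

n = [z_α·√(p₀q₀) + z_β·√(p₁q₁)]² / (p₁ − p₀)²
  = [1.645·√(0.25·0.75) + 1.036·√(0.20·0.80)]² / (-0.05)²
  = [1.645·0.4330 + 1.036·0.4000]² / 0.0025
  = [1.1267]² / 0.0025
  = 507.79
Design effect: 2.21 × 507.79 = 1122.21.
Adjust for 63% response: 1122.21 / 0.63 = 1781.28.
Round up → n = 1782.

n = 1782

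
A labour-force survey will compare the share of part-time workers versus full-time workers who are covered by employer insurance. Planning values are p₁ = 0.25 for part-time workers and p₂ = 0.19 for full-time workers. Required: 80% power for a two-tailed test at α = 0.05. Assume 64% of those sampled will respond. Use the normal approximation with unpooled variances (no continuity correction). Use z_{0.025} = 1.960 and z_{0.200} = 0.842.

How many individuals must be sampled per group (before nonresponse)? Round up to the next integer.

n = 1164 per group

n = (z_{α/2} + z_β)² · [p₁(1−p₁) + p₂(1−p₂)] / (p₁ − p₂)²
  = (1.960 + 0.842)² · (0.25·0.75 + 0.19·0.81) / (0.06)²
  = (2.802)² · (0.1875 + 0.1539) / 0.0036
  = 7.8512 · 0.3414 / 0.0036
  = 744.56
Adjust for 64% response: 744.56 / 0.64 = 1163.37.
Round up → n = 1164 per group.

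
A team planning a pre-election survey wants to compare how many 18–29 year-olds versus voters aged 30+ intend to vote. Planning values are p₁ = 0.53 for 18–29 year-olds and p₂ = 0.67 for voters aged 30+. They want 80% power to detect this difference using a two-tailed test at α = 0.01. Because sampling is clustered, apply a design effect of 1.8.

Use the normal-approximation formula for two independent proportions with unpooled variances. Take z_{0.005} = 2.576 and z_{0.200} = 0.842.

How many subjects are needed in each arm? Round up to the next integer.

n = 505 per group

n = (z_{α/2} + z_β)² · [p₁(1−p₁) + p₂(1−p₂)] / (p₁ − p₂)²
  = (2.576 + 0.842)² · (0.53·0.47 + 0.67·0.33) / (-0.14)²
  = (3.418)² · (0.2491 + 0.2211) / 0.0196
  = 11.6827 · 0.4702 / 0.0196
  = 280.27
Design effect: 1.8 × 280.27 = 504.48.
Round up → n = 505 per group.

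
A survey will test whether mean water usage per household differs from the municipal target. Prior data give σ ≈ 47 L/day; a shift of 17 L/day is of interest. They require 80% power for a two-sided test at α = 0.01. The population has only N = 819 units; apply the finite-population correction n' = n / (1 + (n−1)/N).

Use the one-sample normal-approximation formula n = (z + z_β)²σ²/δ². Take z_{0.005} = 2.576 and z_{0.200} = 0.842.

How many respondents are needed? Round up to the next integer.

n = 81

n = (z_{α/2} + z_β)² · σ² / δ²
  = (2.576 + 0.842)² · 47² / 17²
  = 11.6827 · 2209 / 289
  = 89.30
Finite-population correction (N = 819): 89.30 / (1 + (89.30 − 1)/819) = 80.61.
Round up → n = 81.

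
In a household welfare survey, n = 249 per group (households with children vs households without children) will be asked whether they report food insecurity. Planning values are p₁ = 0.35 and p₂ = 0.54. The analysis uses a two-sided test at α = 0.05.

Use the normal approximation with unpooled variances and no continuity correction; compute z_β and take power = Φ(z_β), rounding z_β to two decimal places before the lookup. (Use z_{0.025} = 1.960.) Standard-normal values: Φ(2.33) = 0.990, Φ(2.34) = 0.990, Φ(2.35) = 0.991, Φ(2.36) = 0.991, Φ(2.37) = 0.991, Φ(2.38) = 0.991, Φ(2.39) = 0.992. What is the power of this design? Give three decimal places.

Power ≈ 0.992

z_β = |p₁−p₂|·√(n/[p₁q₁+p₂q₂]) − z_{α/2}
    = 0.19 · √(249/0.4759) − 1.960
    = 0.19 · 22.8740 − 1.960
    = 4.3461 − 1.960 = 2.3861 → 2.39
Power = Φ(2.39) = 0.992.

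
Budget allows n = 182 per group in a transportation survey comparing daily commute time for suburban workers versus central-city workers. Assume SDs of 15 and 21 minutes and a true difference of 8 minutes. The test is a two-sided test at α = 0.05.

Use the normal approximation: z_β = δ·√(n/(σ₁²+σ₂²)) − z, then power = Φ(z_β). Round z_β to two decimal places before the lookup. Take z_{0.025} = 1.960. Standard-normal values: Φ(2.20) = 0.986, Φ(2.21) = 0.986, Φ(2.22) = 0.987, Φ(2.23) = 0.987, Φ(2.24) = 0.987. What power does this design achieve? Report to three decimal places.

Power ≈ 0.987

z_β = δ·√(n/(σ₁²+σ₂²)) − z_{α/2}
    = 8 · √(182/666) − 1.960
    = 8 · 0.52276 − 1.960
    = 4.1820 − 1.960 = 2.2220 → 2.22
Power = Φ(2.22) = 0.987.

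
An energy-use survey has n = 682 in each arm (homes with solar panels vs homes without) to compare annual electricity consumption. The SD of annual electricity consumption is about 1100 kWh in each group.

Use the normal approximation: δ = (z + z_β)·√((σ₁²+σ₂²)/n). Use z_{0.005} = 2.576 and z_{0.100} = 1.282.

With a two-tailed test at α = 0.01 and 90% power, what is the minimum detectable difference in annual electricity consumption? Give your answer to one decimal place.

Minimum detectable difference ≈ 229.8 kWh

δ = (z_{α/2} + z_β) · √((σ₁²+σ₂²)/n)
  = (2.576 + 1.282) · √(2420000/682)
  = 3.858 · √3548.4
  = 3.858 · 59.5683
  = 229.8147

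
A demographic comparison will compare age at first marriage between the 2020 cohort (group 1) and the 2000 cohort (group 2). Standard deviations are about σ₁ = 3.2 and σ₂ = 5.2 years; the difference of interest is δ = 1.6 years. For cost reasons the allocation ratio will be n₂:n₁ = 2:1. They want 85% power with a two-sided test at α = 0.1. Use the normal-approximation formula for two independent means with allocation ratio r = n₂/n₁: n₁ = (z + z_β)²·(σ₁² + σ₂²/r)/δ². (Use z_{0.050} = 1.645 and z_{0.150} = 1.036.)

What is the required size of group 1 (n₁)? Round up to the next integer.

n₁ = 67

n₁ = (z_{α/2} + z_β)² · (σ₁² + σ₂²/r) / δ²
   = (1.645 + 1.036)² · (3.2² + 5.2²/2) / 1.6²
   = 7.1878 · (10.24 + 13.52) / 2.56
   = 7.1878 · 23.76 / 2.56
   = 66.71
Round up → n₁ = 67; n₂ = r·n₁ = 2 × 67 = 134.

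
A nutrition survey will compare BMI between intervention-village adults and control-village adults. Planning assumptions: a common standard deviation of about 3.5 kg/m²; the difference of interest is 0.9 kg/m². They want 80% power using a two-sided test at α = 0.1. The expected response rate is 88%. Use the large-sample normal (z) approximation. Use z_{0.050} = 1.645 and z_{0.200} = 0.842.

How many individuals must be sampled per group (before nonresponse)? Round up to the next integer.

n = 213 per group

n = (z_{α/2} + z_β)² · (σ₁² + σ₂²) / δ²
  = (1.645 + 0.842)² · (2·3.5² = 24.5) / 0.9²
  = 6.1852 · 24.5 / 0.81
  = 187.08
Adjust for 88% response: 187.08 / 0.88 = 212.59.
Round up → n = 213 per group.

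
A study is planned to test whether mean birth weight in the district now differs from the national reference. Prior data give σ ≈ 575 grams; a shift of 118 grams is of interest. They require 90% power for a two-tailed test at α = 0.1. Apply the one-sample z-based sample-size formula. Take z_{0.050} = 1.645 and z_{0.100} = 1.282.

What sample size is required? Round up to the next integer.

n = 204

n = (z_{α/2} + z_β)² · σ² / δ²
  = (1.645 + 1.282)² · 575² / 118²
  = 8.5673 · 330625 / 13924
  = 203.43
Round up → n = 204.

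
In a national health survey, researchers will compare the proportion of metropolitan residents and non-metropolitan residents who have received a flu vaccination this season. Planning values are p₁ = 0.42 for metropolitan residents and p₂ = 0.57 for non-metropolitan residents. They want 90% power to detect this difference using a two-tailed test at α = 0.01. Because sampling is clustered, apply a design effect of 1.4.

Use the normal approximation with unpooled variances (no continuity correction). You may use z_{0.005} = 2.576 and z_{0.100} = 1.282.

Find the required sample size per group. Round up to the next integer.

n = 453 per group

n = (z_{α/2} + z_β)² · [p₁(1−p₁) + p₂(1−p₂)] / (p₁ − p₂)²
  = (2.576 + 1.282)² · (0.42·0.58 + 0.57·0.43) / (-0.15)²
  = (3.858)² · (0.2436 + 0.2451) / 0.0225
  = 14.8842 · 0.4887 / 0.0225
  = 323.28
Design effect: 1.4 × 323.28 = 452.60.
Round up → n = 453 per group.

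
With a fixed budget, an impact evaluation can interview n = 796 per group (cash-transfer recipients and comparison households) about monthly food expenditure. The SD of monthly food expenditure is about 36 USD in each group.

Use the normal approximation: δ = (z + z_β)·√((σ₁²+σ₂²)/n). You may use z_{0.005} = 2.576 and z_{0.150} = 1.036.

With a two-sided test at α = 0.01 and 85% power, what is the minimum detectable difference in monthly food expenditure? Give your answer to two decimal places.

Minimum detectable difference ≈ 6.52 USD

δ = (z_{α/2} + z_β) · √((σ₁²+σ₂²)/n)
  = (2.576 + 1.036) · √(2592/796)
  = 3.612 · √3.2563
  = 3.612 · 1.8045
  = 6.5179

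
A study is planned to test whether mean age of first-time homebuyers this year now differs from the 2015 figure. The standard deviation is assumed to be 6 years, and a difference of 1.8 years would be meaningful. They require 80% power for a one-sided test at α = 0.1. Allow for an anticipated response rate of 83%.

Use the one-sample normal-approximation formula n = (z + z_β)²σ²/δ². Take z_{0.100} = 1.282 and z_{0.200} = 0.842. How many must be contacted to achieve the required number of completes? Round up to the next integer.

n = 61

n = (z_α + z_β)² · σ² / δ²
  = (1.282 + 0.842)² · 6² / 1.8²
  = 4.5114 · 36 / 3.24
  = 50.13
Adjust for 83% response: 50.13 / 0.83 = 60.39.
Round up → n = 61.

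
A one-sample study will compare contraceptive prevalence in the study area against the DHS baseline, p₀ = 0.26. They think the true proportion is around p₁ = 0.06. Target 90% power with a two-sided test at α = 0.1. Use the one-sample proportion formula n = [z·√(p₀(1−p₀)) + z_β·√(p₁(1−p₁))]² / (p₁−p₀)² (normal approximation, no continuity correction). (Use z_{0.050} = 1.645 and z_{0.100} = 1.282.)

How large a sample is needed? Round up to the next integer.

n = 27

n = [z_{α/2}·√(p₀q₀) + z_β·√(p₁q₁)]² / (p₁ − p₀)²
  = [1.645·√(0.26·0.74) + 1.282·√(0.06·0.94)]² / (-0.20)²
  = [1.645·0.4386 + 1.282·0.2375]² / 0.0400
  = [1.0260]² / 0.0400
  = 26.32
Round up → n = 27.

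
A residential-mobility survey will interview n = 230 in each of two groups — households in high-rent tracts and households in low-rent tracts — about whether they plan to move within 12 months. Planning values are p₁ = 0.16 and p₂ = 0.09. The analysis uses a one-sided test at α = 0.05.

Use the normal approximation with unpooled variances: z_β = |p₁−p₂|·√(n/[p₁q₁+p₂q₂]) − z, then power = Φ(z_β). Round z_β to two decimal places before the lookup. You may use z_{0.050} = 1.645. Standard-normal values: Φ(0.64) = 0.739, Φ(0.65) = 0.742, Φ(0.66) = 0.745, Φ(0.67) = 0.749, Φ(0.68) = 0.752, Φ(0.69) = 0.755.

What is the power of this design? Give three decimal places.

Power ≈ 0.739

z_β = |p₁−p₂|·√(n/[p₁q₁+p₂q₂]) − z_α
    = 0.07 · √(230/0.2163) − 1.645
    = 0.07 · 32.6089 − 1.645
    = 2.2826 − 1.645 = 0.6376 → 0.64
Power = Φ(0.64) = 0.739.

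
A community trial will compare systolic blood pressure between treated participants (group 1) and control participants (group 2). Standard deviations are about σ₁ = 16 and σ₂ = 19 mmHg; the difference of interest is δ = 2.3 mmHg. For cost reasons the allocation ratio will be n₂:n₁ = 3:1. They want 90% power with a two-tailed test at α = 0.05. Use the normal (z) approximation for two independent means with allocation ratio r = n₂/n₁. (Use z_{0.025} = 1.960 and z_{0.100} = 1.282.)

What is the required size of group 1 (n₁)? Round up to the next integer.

n₁ = 748

n₁ = (z_{α/2} + z_β)² · (σ₁² + σ₂²/r) / δ²
   = (1.960 + 1.282)² · (16² + 19²/3) / 2.3²
   = 10.5106 · (256 + 120.3333) / 5.29
   = 10.5106 · 376.3333 / 5.29
   = 747.73
Round up → n₁ = 748; n₂ = r·n₁ = 3 × 748 = 2244.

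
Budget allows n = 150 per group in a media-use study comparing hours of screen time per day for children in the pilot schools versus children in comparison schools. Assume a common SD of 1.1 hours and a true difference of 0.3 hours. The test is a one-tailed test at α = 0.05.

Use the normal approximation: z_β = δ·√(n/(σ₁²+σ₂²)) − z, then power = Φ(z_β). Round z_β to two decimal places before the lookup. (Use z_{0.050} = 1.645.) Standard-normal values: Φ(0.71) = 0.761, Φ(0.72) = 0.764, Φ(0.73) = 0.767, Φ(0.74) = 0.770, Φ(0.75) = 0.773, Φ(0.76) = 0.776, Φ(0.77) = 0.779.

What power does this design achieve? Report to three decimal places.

Power ≈ 0.764

z_β = δ·√(n/(σ₁²+σ₂²)) − z_α
    = 0.3 · √(150/2.42) − 1.645
    = 0.3 · 7.87296 − 1.645
    = 2.3619 − 1.645 = 0.7169 → 0.72
Power = Φ(0.72) = 0.764.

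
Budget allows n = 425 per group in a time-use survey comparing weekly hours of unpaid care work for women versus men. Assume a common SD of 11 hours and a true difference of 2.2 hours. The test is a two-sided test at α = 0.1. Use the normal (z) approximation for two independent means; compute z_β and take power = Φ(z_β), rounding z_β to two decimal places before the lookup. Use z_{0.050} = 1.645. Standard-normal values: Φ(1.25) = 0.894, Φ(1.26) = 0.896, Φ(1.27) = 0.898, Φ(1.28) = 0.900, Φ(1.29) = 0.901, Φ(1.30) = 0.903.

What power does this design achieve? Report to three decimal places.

z_β = δ·√(n/(σ₁²+σ₂²)) − z_{α/2}
    = 2.2 · √(425/242) − 1.645
    = 2.2 · 1.32522 − 1.645
    = 2.9155 − 1.645 = 1.2705 → 1.27
Power = Φ(1.27) = 0.898.

Power ≈ 0.898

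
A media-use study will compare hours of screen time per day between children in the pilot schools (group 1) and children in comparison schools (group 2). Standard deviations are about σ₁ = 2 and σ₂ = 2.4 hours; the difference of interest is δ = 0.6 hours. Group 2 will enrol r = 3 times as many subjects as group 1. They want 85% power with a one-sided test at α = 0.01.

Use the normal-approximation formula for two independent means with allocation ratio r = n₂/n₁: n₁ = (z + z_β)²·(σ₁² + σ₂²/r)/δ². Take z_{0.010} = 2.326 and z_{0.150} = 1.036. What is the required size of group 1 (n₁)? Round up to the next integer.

n₁ = 186

n₁ = (z_α + z_β)² · (σ₁² + σ₂²/r) / δ²
   = (2.326 + 1.036)² · (2² + 2.4²/3) / 0.6²
   = 11.3030 · (4 + 1.92) / 0.36
   = 11.3030 · 5.92 / 0.36
   = 185.87
Round up → n₁ = 186; n₂ = r·n₁ = 3 × 186 = 558.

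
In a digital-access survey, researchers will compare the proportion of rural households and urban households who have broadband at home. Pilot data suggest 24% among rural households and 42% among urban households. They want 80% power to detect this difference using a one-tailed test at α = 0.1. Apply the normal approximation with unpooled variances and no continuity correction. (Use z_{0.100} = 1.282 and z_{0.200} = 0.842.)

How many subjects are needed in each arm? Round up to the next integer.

n = (z_α + z_β)² · [p₁(1−p₁) + p₂(1−p₂)] / (p₁ − p₂)²
  = (1.282 + 0.842)² · (0.24·0.76 + 0.42·0.58) / (-0.18)²
  = (2.124)² · (0.1824 + 0.2436) / 0.0324
  = 4.5114 · 0.4260 / 0.0324
  = 59.32
Round up → n = 60 per group.

n = 60 per group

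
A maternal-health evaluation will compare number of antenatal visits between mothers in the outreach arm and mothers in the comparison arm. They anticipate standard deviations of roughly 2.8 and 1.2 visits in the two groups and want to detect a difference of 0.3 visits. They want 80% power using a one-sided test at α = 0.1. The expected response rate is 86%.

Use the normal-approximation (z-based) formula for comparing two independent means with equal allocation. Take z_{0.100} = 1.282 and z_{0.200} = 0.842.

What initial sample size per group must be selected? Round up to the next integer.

n = (z_α + z_β)² · (σ₁² + σ₂²) / δ²
  = (1.282 + 0.842)² · (2.8² + 1.2² = 9.28) / 0.3²
  = 4.5114 · 9.28 / 0.09
  = 465.17
Adjust for 86% response: 465.17 / 0.86 = 540.90.
Round up → n = 541 per group.

n = 541 per group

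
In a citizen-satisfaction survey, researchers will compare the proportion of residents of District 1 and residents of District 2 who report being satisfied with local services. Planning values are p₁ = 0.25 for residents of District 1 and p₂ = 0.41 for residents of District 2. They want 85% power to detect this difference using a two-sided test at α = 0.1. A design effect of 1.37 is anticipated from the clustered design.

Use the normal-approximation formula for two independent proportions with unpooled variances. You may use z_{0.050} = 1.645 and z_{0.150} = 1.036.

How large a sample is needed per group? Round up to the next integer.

n = 166 per group

n = (z_{α/2} + z_β)² · [p₁(1−p₁) + p₂(1−p₂)] / (p₁ − p₂)²
  = (1.645 + 1.036)² · (0.25·0.75 + 0.41·0.59) / (-0.16)²
  = (2.681)² · (0.1875 + 0.2419) / 0.0256
  = 7.1878 · 0.4294 / 0.0256
  = 120.56
Design effect: 1.37 × 120.56 = 165.17.
Round up → n = 166 per group.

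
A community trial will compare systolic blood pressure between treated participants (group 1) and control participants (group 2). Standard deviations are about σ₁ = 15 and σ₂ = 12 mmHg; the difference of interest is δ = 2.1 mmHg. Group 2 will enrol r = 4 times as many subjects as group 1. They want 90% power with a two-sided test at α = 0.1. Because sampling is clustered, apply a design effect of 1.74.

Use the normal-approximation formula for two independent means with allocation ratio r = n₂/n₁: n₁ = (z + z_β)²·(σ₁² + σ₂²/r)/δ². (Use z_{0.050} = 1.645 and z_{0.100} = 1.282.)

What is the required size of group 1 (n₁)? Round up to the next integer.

n₁ = (z_{α/2} + z_β)² · (σ₁² + σ₂²/r) / δ²
   = (1.645 + 1.282)² · (15² + 12²/4) / 2.1²
   = 8.5673 · (225 + 36) / 4.41
   = 8.5673 · 261 / 4.41
   = 507.05
Design effect: 1.74 × 507.05 = 882.26.
Round up → n₁ = 883; n₂ = r·n₁ = 4 × 883 = 3532.

n₁ = 883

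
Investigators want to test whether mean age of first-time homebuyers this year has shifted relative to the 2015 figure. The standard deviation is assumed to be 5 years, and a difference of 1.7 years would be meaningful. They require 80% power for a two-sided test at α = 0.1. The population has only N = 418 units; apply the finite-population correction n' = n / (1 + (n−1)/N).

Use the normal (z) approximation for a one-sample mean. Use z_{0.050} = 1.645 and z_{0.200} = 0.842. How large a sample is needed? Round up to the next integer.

n = 48

n = (z_{α/2} + z_β)² · σ² / δ²
  = (1.645 + 0.842)² · 5² / 1.7²
  = 6.1852 · 25 / 2.89
  = 53.50
Finite-population correction (N = 418): 53.50 / (1 + (53.50 − 1)/418) = 47.53.
Round up → n = 48.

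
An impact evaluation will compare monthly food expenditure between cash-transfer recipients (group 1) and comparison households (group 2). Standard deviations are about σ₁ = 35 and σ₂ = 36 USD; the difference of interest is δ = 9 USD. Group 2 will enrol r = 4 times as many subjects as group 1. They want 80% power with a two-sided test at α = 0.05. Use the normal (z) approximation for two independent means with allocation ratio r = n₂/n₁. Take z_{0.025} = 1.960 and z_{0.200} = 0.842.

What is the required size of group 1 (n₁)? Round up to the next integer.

n₁ = 151

n₁ = (z_{α/2} + z_β)² · (σ₁² + σ₂²/r) / δ²
   = (1.960 + 0.842)² · (35² + 36²/4) / 9²
   = 7.8512 · (1225 + 324) / 81
   = 7.8512 · 1549 / 81
   = 150.14
Round up → n₁ = 151; n₂ = r·n₁ = 4 × 151 = 604.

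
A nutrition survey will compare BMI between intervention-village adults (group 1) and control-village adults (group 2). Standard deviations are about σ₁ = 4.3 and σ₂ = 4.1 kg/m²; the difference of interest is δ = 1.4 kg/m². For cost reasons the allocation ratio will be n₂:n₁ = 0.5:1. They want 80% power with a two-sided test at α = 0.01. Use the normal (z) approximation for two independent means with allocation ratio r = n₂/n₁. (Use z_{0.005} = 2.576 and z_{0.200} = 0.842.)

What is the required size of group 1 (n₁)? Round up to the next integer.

n₁ = 311

n₁ = (z_{α/2} + z_β)² · (σ₁² + σ₂²/r) / δ²
   = (2.576 + 0.842)² · (4.3² + 4.1²/0.5) / 1.4²
   = 11.6827 · (18.49 + 33.62) / 1.96
   = 11.6827 · 52.11 / 1.96
   = 310.61
Round up → n₁ = 311; n₂ = r·n₁ = 0.5 × 311 = 156.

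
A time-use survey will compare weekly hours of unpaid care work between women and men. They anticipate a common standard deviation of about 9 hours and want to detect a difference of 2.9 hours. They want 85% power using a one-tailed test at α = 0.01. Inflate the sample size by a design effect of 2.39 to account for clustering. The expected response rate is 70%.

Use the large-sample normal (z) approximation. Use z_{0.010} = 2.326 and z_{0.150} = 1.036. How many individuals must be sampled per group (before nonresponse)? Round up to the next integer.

n = 744 per group

n = (z_α + z_β)² · (σ₁² + σ₂²) / δ²
  = (2.326 + 1.036)² · (2·9² = 162) / 2.9²
  = 11.3030 · 162 / 8.41
  = 217.73
Design effect: 2.39 × 217.73 = 520.37.
Adjust for 70% response: 520.37 / 0.70 = 743.39.
Round up → n = 744 per group.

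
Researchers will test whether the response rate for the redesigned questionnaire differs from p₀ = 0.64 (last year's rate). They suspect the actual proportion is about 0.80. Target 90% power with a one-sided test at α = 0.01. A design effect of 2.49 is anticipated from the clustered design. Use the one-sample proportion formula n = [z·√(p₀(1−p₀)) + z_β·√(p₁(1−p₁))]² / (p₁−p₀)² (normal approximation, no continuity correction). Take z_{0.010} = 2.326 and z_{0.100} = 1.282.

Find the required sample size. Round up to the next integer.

n = [z_α·√(p₀q₀) + z_β·√(p₁q₁)]² / (p₁ − p₀)²
  = [2.326·√(0.64·0.36) + 1.282·√(0.80·0.20)]² / (0.16)²
  = [2.326·0.4800 + 1.282·0.4000]² / 0.0256
  = [1.6293]² / 0.0256
  = 103.69
Design effect: 2.49 × 103.69 = 258.20.
Round up → n = 259.

n = 259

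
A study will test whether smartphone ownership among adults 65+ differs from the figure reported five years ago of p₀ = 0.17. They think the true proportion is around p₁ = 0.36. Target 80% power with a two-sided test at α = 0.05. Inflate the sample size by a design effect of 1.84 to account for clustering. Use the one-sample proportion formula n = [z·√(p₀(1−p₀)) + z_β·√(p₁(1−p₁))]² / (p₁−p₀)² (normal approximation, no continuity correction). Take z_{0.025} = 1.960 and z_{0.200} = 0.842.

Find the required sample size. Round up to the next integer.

n = 67

n = [z_{α/2}·√(p₀q₀) + z_β·√(p₁q₁)]² / (p₁ − p₀)²
  = [1.960·√(0.17·0.83) + 0.842·√(0.36·0.64)]² / (0.19)²
  = [1.960·0.3756 + 0.842·0.4800]² / 0.0361
  = [1.1404]² / 0.0361
  = 36.03
Design effect: 1.84 × 36.03 = 66.29.
Round up → n = 67.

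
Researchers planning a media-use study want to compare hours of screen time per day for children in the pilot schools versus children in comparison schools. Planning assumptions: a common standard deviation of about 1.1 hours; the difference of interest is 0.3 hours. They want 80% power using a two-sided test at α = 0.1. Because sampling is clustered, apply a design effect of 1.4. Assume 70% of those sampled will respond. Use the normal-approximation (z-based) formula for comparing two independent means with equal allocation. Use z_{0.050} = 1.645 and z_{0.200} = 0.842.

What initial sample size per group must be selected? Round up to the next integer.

n = (z_{α/2} + z_β)² · (σ₁² + σ₂²) / δ²
  = (1.645 + 0.842)² · (2·1.1² = 2.42) / 0.3²
  = 6.1852 · 2.42 / 0.09
  = 166.31
Design effect: 1.4 × 166.31 = 232.84.
Adjust for 70% response: 232.84 / 0.70 = 332.62.
Round up → n = 333 per group.

n = 333 per group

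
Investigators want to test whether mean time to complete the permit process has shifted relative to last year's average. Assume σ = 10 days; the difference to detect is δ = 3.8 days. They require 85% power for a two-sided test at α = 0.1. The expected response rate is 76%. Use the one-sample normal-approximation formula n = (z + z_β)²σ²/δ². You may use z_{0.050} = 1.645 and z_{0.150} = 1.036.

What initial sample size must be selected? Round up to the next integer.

n = 66

n = (z_{α/2} + z_β)² · σ² / δ²
  = (1.645 + 1.036)² · 10² / 3.8²
  = 7.1878 · 100 / 14.44
  = 49.78
Adjust for 76% response: 49.78 / 0.76 = 65.50.
Round up → n = 66.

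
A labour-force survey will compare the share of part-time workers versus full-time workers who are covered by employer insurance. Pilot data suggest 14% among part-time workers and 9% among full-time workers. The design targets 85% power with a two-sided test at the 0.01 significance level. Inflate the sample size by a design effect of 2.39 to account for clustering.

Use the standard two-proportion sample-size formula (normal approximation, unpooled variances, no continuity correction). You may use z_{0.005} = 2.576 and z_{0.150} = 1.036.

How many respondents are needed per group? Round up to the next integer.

n = 2524 per group

n = (z_{α/2} + z_β)² · [p₁(1−p₁) + p₂(1−p₂)] / (p₁ − p₂)²
  = (2.576 + 1.036)² · (0.14·0.86 + 0.09·0.91) / (0.05)²
  = (3.612)² · (0.1204 + 0.0819) / 0.0025
  = 13.0465 · 0.2023 / 0.0025
  = 1055.73
Design effect: 2.39 × 1055.73 = 2523.19.
Round up → n = 2524 per group.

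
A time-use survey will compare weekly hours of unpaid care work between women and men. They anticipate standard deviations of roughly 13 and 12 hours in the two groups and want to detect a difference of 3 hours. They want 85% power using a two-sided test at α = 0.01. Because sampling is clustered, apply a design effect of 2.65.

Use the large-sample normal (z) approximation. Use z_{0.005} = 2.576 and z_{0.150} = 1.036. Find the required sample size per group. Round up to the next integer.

n = (z_{α/2} + z_β)² · (σ₁² + σ₂²) / δ²
  = (2.576 + 1.036)² · (13² + 12² = 313) / 3²
  = 13.0465 · 313 / 9
  = 453.73
Design effect: 2.65 × 453.73 = 1202.38.
Round up → n = 1203 per group.

n = 1203 per group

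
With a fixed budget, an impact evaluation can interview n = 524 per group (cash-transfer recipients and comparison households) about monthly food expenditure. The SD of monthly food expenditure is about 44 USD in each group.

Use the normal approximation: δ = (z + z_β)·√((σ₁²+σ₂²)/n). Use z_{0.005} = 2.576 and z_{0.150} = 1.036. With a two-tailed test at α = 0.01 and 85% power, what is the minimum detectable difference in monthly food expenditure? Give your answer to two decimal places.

Minimum detectable difference ≈ 9.82 USD

δ = (z_{α/2} + z_β) · √((σ₁²+σ₂²)/n)
  = (2.576 + 1.036) · √(3872/524)
  = 3.612 · √7.3893
  = 3.612 · 2.7183
  = 9.8186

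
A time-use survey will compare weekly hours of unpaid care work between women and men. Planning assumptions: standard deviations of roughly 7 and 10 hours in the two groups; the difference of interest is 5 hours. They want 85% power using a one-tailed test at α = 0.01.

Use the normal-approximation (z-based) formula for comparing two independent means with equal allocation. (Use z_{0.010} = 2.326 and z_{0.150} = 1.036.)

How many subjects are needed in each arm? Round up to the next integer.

n = (z_α + z_β)² · (σ₁² + σ₂²) / δ²
  = (2.326 + 1.036)² · (7² + 10² = 149) / 5²
  = 11.3030 · 149 / 25
  = 67.37
Round up → n = 68 per group.

n = 68 per group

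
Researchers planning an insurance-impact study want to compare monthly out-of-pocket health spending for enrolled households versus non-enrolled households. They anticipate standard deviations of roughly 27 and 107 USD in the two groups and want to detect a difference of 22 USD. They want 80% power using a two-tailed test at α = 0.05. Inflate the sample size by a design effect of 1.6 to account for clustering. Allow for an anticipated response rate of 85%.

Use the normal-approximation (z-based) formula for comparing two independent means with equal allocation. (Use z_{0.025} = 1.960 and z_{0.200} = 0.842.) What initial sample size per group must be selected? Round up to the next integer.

n = 372 per group

n = (z_{α/2} + z_β)² · (σ₁² + σ₂²) / δ²
  = (1.960 + 0.842)² · (27² + 107² = 12178) / 22²
  = 7.8512 · 12178 / 484
  = 197.55
Design effect: 1.6 × 197.55 = 316.07.
Adjust for 85% response: 316.07 / 0.85 = 371.85.
Round up → n = 372 per group.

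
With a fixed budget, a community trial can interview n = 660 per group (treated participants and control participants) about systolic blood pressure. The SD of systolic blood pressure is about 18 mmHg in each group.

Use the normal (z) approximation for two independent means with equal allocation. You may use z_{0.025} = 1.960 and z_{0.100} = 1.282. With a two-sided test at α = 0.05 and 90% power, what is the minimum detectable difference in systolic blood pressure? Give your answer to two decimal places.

δ = (z_{α/2} + z_β) · √((σ₁²+σ₂²)/n)
  = (1.960 + 1.282) · √(648/660)
  = 3.242 · √0.98182
  = 3.242 · 0.9909
  = 3.2124

Minimum detectable difference ≈ 3.21 mmHg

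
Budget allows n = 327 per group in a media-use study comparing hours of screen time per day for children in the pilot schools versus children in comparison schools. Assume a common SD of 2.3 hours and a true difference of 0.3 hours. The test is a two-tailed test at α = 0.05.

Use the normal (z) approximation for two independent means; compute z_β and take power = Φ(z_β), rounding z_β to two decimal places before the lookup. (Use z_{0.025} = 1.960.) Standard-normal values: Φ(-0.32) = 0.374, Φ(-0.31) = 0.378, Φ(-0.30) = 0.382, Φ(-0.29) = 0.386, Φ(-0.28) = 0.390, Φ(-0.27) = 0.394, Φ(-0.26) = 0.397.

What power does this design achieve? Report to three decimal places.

Power ≈ 0.386

z_β = δ·√(n/(σ₁²+σ₂²)) − z_{α/2}
    = 0.3 · √(327/10.58) − 1.960
    = 0.3 · 5.55944 − 1.960
    = 1.6678 − 1.960 = -0.2922 → -0.29
Power = Φ(-0.29) = 0.386.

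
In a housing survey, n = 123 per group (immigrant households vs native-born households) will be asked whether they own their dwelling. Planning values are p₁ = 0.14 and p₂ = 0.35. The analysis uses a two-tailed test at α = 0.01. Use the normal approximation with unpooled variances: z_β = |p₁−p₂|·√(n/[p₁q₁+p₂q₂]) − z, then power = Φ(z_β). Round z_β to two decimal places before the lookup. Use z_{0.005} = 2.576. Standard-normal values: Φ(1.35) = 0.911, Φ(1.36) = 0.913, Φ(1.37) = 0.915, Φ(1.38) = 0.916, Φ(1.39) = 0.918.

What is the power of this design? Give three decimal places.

z_β = |p₁−p₂|·√(n/[p₁q₁+p₂q₂]) − z_{α/2}
    = 0.21 · √(123/0.3479) − 2.576
    = 0.21 · 18.8029 − 2.576
    = 3.9486 − 2.576 = 1.3726 → 1.37
Power = Φ(1.37) = 0.915.

Power ≈ 0.915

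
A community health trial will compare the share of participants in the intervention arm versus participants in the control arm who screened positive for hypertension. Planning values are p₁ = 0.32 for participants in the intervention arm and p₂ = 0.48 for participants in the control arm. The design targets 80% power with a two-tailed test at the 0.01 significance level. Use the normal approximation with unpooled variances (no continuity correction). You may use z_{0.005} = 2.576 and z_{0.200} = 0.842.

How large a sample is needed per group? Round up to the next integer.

n = 214 per group

n = (z_{α/2} + z_β)² · [p₁(1−p₁) + p₂(1−p₂)] / (p₁ − p₂)²
  = (2.576 + 0.842)² · (0.32·0.68 + 0.48·0.52) / (-0.16)²
  = (3.418)² · (0.2176 + 0.2496) / 0.0256
  = 11.6827 · 0.4672 / 0.0256
  = 213.21
Round up → n = 214 per group.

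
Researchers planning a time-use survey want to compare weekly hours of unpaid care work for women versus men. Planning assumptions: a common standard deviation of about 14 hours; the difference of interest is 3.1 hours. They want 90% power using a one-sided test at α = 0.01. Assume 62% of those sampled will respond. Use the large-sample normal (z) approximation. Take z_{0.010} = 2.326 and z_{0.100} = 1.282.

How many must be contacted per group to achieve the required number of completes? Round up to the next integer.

n = (z_α + z_β)² · (σ₁² + σ₂²) / δ²
  = (2.326 + 1.282)² · (2·14² = 392) / 3.1²
  = 13.0177 · 392 / 9.61
  = 531.00
Adjust for 62% response: 531.00 / 0.62 = 856.45.
Round up → n = 857 per group.

n = 857 per group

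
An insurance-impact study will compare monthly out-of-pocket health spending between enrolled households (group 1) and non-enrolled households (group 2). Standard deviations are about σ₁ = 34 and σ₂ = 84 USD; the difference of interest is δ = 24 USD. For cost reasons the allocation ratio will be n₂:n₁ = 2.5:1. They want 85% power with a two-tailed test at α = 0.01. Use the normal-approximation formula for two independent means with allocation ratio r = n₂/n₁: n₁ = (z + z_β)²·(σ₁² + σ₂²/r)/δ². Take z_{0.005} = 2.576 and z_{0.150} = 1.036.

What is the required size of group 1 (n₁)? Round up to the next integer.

n₁ = (z_{α/2} + z_β)² · (σ₁² + σ₂²/r) / δ²
   = (2.576 + 1.036)² · (34² + 84²/2.5) / 24²
   = 13.0465 · (1156 + 2822.4) / 576
   = 13.0465 · 3978.4 / 576
   = 90.11
Round up → n₁ = 91; n₂ = r·n₁ = 2.5 × 91 = 228.

n₁ = 91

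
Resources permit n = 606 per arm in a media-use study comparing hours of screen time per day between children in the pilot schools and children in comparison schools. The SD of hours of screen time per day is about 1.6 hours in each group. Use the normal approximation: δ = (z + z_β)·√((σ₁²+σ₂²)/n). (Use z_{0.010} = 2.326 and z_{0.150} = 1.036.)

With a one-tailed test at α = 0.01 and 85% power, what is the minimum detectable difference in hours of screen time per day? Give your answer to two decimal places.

δ = (z_α + z_β) · √((σ₁²+σ₂²)/n)
  = (2.326 + 1.036) · √(5.12/606)
  = 3.362 · √0.00845
  = 3.362 · 0.0919
  = 0.3090

Minimum detectable difference ≈ 0.31 hours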